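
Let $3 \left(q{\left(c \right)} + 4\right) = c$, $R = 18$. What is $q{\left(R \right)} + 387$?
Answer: $389$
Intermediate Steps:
$q{\left(c \right)} = -4 + \frac{c}{3}$
$q{\left(R \right)} + 387 = \left(-4 + \frac{1}{3} \cdot 18\right) + 387 = \left(-4 + 6\right) + 387 = 2 + 387 = 389$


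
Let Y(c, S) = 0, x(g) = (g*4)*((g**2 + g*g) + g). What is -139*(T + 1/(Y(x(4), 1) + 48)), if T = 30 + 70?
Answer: -667339/48 ≈ -13903.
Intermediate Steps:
T = 100
x(g) = 4*g*(g + 2*g**2) (x(g) = (4*g)*((g**2 + g**2) + g) = (4*g)*(2*g**2 + g) = (4*g)*(g + 2*g**2) = 4*g*(g + 2*g**2))
-139*(T + 1/(Y(x(4), 1) + 48)) = -139*(100 + 1/(0 + 48)) = -139*(100 + 1/48) = -139*4801/48 = -667339/48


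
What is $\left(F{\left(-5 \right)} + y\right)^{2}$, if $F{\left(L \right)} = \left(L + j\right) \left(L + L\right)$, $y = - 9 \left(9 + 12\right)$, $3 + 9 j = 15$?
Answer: $\frac{208849}{9} \approx 23205.0$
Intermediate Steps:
$j = \frac{4}{3}$ ($j = - \frac{1}{3} + \frac{1}{9} \cdot 15 = - \frac{1}{3} + \frac{5}{3} = \frac{4}{3} \approx 1.3333$)
$y = -189$ ($y = \left(-9\right) 21 = -189$)
$F{\left(L \right)} = 2 L \left(\frac{4}{3} + L\right)$ ($F{\left(L \right)} = \left(L + \frac{4}{3}\right) \left(L + L\right) = \left(\frac{4}{3} + L\right) 2 L = 2 L \left(\frac{4}{3} + L\right)$)
$\left(F{\left(-5 \right)} + y\right)^{2} = \left(\frac{2}{3} \left(-5\right) \left(4 + 3 \left(-5\right)\right) - 189\right)^{2} = \left(\frac{2}{3} \left(-5\right) \left(4 - 15\right) - 189\right)^{2} = \left(\frac{2}{3} \left(-5\right) \left(-11\right) - 189\right)^{2} = \left(\frac{110}{3} - 189\right)^{2} = \left(- \frac{457}{3}\right)^{2} = \frac{208849}{9}$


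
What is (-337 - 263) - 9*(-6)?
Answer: -546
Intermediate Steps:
(-337 - 263) - 9*(-6) = -600 + 54 = -546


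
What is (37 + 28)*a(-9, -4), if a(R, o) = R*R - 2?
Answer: 5135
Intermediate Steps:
a(R, o) = -2 + R² (a(R, o) = R² - 2 = -2 + R²)
(37 + 28)*a(-9, -4) = (37 + 28)*(-2 + (-9)²) = 65*(-2 + 81) = 65*79 = 5135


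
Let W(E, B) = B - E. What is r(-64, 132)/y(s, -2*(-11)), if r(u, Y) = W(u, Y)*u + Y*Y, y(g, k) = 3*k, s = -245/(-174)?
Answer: 2440/33 ≈ 73.939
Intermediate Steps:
s = 245/174 (s = -245*(-1/174) = 245/174 ≈ 1.4080)
r(u, Y) = Y**2 + u*(Y - u) (r(u, Y) = (Y - u)*u + Y*Y = u*(Y - u) + Y**2 = Y**2 + u*(Y - u))
r(-64, 132)/y(s, -2*(-11)) = (132**2 - 64*(132 - 1*(-64)))/((3*(-2*(-11)))) = (17424 - 64*(132 + 64))/((3*22)) = (17424 - 64*196)/66 = (17424 - 12544)*(1/66) = 4880*(1/66) = 2440/33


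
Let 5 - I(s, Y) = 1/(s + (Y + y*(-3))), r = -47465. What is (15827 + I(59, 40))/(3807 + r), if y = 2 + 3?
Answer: -1329887/3667272 ≈ -0.36264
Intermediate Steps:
y = 5
I(s, Y) = 5 - 1/(-15 + Y + s) (I(s, Y) = 5 - 1/(s + (Y + 5*(-3))) = 5 - 1/(s + (Y - 15)) = 5 - 1/(s + (-15 + Y)) = 5 - 1/(-15 + Y + s))
(15827 + I(59, 40))/(3807 + r) = (15827 + (-76 + 5*40 + 5*59)/(-15 + 40 + 59))/(3807 - 47465) = (15827 + (-76 + 200 + 295)/84)/(-43658) = (15827 + (1/84)*419)*(-1/43658) = (15827 + 419/84)*(-1/43658) = (1329887/84)*(-1/43658) = -1329887/3667272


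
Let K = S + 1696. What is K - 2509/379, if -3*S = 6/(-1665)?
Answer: 1066058633/631035 ≈ 1689.4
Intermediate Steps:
S = 2/1665 (S = -2/(-1665) = -2*(-1)/1665 = -⅓*(-2/555) = 2/1665 ≈ 0.0012012)
K = 2823842/1665 (K = 2/1665 + 1696 = 2823842/1665 ≈ 1696.0)
K - 2509/379 = 2823842/1665 - 2509/379 = 1066058633/631035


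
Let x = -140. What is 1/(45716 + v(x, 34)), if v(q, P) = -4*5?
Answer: 1/45696 ≈ 2.1884e-5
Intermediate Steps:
v(q, P) = -20
1/(45716 + v(x, 34)) = 1/(45716 - 20) = 1/45696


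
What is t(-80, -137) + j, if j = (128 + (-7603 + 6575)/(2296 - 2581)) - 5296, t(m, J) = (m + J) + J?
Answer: -1572742/285 ≈ -5518.4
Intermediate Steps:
t(m, J) = m + 2*J (t(m, J) = (J + m) + J = m + 2*J)
j = -1471852/285 (j = (128 - 1028/(-285)) - 5296 = (128 - 1028*(-1/285)) - 5296 = (128 + 1028/285) - 5296 = 37508/285 - 5296 = -1471852/285 ≈ -5164.4)
t(-80, -137) + j = (-80 + 2*(-137)) - 1471852/285 = (-80 - 274) - 1471852/285 = -354 - 1471852/285 = -1572742/285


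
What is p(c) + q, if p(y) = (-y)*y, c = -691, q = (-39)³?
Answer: -536800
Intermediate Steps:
q = -59319
p(y) = -y²
p(c) + q = -1*(-691)² - 59319 = -1*477481 - 59319 = -477481 - 59319 = -536800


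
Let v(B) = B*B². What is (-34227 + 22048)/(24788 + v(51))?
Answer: -12179/157439 ≈ -0.077357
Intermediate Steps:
v(B) = B³
(-34227 + 22048)/(24788 + v(51)) = (-34227 + 22048)/(24788 + 51³) = -12179/(24788 + 132651) = -12179/157439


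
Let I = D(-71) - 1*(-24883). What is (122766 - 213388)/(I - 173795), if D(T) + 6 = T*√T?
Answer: 13495246996/22176928635 - 6434162*I*√71/22176928635 ≈ 0.60853 - 0.0024447*I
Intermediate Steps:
D(T) = -6 + T^(3/2) (D(T) = -6 + T*√T = -6 + T^(3/2))
I = 24877 - 71*I*√71 (I = (-6 + (-71)^(3/2)) - 1*(-24883) = (-6 - 71*I*√71) + 24883 = 24877 - 71*I*√71 ≈ 24877.0 - 598.26*I)
(122766 - 213388)/(I - 173795) = (122766 - 213388)/((24877 - 71*I*√71) - 173795) = -90622/(-148918 - 71*I*√71)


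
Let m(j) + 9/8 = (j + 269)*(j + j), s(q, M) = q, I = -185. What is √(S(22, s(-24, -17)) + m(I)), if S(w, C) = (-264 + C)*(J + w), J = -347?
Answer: √1000302/4 ≈ 250.04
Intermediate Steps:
S(w, C) = (-347 + w)*(-264 + C) (S(w, C) = (-264 + C)*(-347 + w) = (-347 + w)*(-264 + C))
m(j) = -9/8 + 2*j*(269 + j) (m(j) = -9/8 + (j + 269)*(j + j) = -9/8 + (269 + j)*(2*j) = -9/8 + 2*j*(269 + j))
√(S(22, s(-24, -17)) + m(I)) = √((91608 - 347*(-24) - 264*22 - 24*22) + (-9/8 + 2*(-185)² + 538*(-185))) = √((91608 + 8328 - 5808 - 528) + (-9/8 + 2*34225 - 99530)) = √(93600 + (-9/8 + 68450 - 99530)) = √(93600 - 248649/8) = √(500151/8) = √1000302/4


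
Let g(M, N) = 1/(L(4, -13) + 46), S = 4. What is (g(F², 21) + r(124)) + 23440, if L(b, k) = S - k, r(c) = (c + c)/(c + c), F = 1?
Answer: 1476784/63 ≈ 23441.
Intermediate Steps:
r(c) = 1 (r(c) = (2*c)/((2*c)) = (2*c)*(1/(2*c)) = 1)
L(b, k) = 4 - k
g(M, N) = 1/63 (g(M, N) = 1/((4 - 1*(-13)) + 46) = 1/((4 + 13) + 46) = 1/(17 + 46) = 1/63)
(g(F², 21) + r(124)) + 23440 = (1/63 + 1) + 23440 = 64/63 + 23440 = 1476784/63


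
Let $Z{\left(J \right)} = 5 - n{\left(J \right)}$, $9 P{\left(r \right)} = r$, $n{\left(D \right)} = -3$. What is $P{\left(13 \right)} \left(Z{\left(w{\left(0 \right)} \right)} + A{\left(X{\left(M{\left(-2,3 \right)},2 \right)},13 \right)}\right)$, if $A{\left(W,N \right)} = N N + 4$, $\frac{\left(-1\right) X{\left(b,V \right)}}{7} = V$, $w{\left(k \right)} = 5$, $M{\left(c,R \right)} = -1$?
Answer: $\frac{2353}{9} \approx 261.44$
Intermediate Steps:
$X{\left(b,V \right)} = - 7 V$
$A{\left(W,N \right)} = 4 + N^{2}$ ($A{\left(W,N \right)} = N^{2} + 4 = 4 + N^{2}$)
$P{\left(r \right)} = \frac{r}{9}$
$Z{\left(J \right)} = 8$ ($Z{\left(J \right)} = 5 - -3 = 5 + 3 = 8$)
$P{\left(13 \right)} \left(Z{\left(w{\left(0 \right)} \right)} + A{\left(X{\left(M{\left(-2,3 \right)},2 \right)},13 \right)}\right) = \frac{1}{9} \cdot 13 \left(8 + \left(4 + 13^{2}\right)\right) = \frac{13 \left(8 + \left(4 + 169\right)\right)}{9} = \frac{13 \left(8 + 173\right)}{9} = \frac{13}{9} \cdot 181 = \frac{2353}{9}$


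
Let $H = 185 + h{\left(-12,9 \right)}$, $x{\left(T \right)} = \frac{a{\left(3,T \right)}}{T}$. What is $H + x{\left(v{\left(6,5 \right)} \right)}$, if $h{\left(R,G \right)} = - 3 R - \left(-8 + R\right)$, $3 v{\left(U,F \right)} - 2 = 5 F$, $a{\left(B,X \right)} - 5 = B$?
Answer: $\frac{2177}{9} \approx 241.89$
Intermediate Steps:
$a{\left(B,X \right)} = 5 + B$
$v{\left(U,F \right)} = \frac{2}{3} + \frac{5 F}{3}$
$h{\left(R,G \right)} = 8 - 4 R$
$x{\left(T \right)} = \frac{8}{T}$ ($x{\left(T \right)} = \frac{5 + 3}{T} = \frac{8}{T}$)
$H = 241$ ($H = 185 + \left(8 - -48\right) = 185 + \left(8 + 48\right) = 185 + 56 = 241$)
$H + x{\left(v{\left(6,5 \right)} \right)} = 241 + \frac{8}{\frac{2}{3} + \frac{5}{3} \cdot 5} = 241 + \frac{8}{\frac{2}{3} + \frac{25}{3}} = 241 + \frac{8}{9} = \frac{2177}{9}$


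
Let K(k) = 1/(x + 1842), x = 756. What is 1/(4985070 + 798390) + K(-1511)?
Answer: 964343/2504238180 ≈ 0.00038508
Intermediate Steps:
K(k) = 1/2598 (K(k) = 1/(756 + 1842) = 1/2598)
1/(4985070 + 798390) + K(-1511) = 1/(4985070 + 798390) + 1/2598 = 1/5783460 + 1/2598 = 964343/2504238180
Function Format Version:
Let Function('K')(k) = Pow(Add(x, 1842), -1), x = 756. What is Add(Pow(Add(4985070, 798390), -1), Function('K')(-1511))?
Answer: Rational(964343, 2504238180) ≈ 0.00038508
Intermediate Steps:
Function('K')(k) = Rational(1, 2598) (Function('K')(k) = Pow(Add(756, 1842), -1) = Pow(2598, -1) = Rational(1, 2598))
Add(Pow(Add(4985070, 798390), -1), Function('K')(-1511)) = Add(Pow(Add(4985070, 798390), -1), Rational(1, 2598)) = Add(Pow(5783460, -1), Rational(1, 2598)) = Add(Rational(1, 5783460), Rational(1, 2598)) = Rational(964343, 2504238180)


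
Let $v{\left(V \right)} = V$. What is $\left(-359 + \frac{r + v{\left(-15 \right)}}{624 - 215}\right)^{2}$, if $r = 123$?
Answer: $\frac{21527638729}{167281} \approx 1.2869 \cdot 10^{5}$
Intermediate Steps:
$\left(-359 + \frac{r + v{\left(-15 \right)}}{624 - 215}\right)^{2} = \left(-359 + \frac{123 - 15}{624 - 215}\right)^{2} = \left(-359 + \frac{108}{409}\right)^{2} = \left(- \frac{146723}{409}\right)^{2} = \frac{21527638729}{167281}$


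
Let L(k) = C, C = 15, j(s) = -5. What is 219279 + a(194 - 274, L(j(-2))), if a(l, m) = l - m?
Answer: 219184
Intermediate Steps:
L(k) = 15
219279 + a(194 - 274, L(j(-2))) = 219279 + ((194 - 274) - 1*15) = 219279 + (-80 - 15) = 219279 - 95 = 219184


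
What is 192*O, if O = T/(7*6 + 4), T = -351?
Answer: -33696/23 ≈ -1465.0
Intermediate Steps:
O = -351/46 (O = -351/(7*6 + 4) = -351/(42 + 4) = -351/46 ≈ -7.6304)
192*O = 192*(-351/46) = -33696/23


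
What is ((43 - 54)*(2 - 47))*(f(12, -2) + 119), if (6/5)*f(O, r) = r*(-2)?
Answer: 60555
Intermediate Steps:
f(O, r) = -5*r/3 (f(O, r) = 5*(r*(-2))/6 = 5*(-2*r)/6 = -5*r/3)
((43 - 54)*(2 - 47))*(f(12, -2) + 119) = ((43 - 54)*(2 - 47))*(-5/3*(-2) + 119) = (-11*(-45))*(10/3 + 119) = 495*(367/3) = 60555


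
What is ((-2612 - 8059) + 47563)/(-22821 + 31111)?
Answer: 18446/4145 ≈ 4.4502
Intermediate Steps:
((-2612 - 8059) + 47563)/(-22821 + 31111) = (-10671 + 47563)/8290 = 36892*(1/8290) = 18446/4145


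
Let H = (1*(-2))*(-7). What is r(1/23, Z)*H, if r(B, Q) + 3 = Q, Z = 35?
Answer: 448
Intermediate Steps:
r(B, Q) = -3 + Q
H = 14 (H = -2*(-7) = 14)
r(1/23, Z)*H = (-3 + 35)*14 = 32*14 = 448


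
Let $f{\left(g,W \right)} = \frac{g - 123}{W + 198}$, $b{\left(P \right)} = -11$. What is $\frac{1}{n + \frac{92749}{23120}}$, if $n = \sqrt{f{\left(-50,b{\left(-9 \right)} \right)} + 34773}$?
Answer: $- \frac{23587925680}{204360945782589} + \frac{31443200 \sqrt{1215944686}}{204360945782589} \approx 0.0052498$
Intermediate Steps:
$f{\left(g,W \right)} = \frac{-123 + g}{198 + W}$
$n = \frac{\sqrt{1215944686}}{187}$ ($n = \sqrt{\frac{-123 - 50}{198 - 11} + 34773} = \sqrt{\frac{1}{187} \left(-173\right) + 34773} = \sqrt{- \frac{173}{187} + 34773} = \sqrt{\frac{6502378}{187}} = \frac{\sqrt{1215944686}}{187} \approx 186.47$)
$\frac{1}{n + \frac{92749}{23120}} = \frac{1}{\frac{\sqrt{1215944686}}{187} + \frac{92749}{23120}} = \frac{1}{\frac{92749}{23120} + \frac{\sqrt{1215944686}}{187}}$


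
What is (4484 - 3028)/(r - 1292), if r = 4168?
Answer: 364/719 ≈ 0.50626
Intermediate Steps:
(4484 - 3028)/(r - 1292) = (4484 - 3028)/(4168 - 1292) = 1456/2876 = 1456*(1/2876) = 364/719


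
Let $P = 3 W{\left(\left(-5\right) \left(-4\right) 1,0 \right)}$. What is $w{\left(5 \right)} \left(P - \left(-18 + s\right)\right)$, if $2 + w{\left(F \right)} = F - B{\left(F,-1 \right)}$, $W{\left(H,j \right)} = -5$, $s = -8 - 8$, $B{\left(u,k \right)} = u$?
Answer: $-38$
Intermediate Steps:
$s = -16$
$w{\left(F \right)} = -2$ ($w{\left(F \right)} = -2 + \left(F - F\right) = -2 + 0 = -2$)
$P = -15$ ($P = 3 \left(-5\right) = -15$)
$w{\left(5 \right)} \left(P - \left(-18 + s\right)\right) = - 2 \left(-15 + \left(18 - -16\right)\right) = - 2 \left(-15 + \left(18 + 16\right)\right) = - 2 \left(-15 + 34\right) = \left(-2\right) 19 = -38$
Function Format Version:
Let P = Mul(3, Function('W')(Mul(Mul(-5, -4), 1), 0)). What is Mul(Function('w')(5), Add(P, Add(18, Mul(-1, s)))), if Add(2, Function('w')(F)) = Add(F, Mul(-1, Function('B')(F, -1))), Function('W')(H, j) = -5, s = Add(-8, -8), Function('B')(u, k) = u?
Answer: -38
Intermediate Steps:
s = -16
Function('w')(F) = -2 (Function('w')(F) = Add(-2, Add(F, Mul(-1, F))) = Add(-2, 0) = -2)
P = -15 (P = Mul(3, -5) = -15)
Mul(Function('w')(5), Add(P, Add(18, Mul(-1, s)))) = Mul(-2, Add(-15, Add(18, Mul(-1, -16)))) = Mul(-2, Add(-15, Add(18, 16))) = Mul(-2, Add(-15, 34)) = Mul(-2, 19) = -38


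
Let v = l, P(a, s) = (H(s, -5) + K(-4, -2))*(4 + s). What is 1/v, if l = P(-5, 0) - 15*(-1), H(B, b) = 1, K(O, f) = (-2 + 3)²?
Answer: 1/23 ≈ 0.043478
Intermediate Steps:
K(O, f) = 1 (K(O, f) = 1² = 1)
P(a, s) = 8 + 2*s (P(a, s) = (1 + 1)*(4 + s) = 2*(4 + s) = 8 + 2*s)
l = 23 (l = (8 + 2*0) - 15*(-1) = (8 + 0) + 15 = 8 + 15 = 23)
v = 23
1/v = 1/23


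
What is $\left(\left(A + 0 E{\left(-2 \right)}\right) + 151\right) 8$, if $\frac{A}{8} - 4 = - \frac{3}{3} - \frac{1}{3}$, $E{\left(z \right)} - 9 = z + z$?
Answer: $\frac{4136}{3} \approx 1378.7$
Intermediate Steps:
$E{\left(z \right)} = 9 + 2 z$ ($E{\left(z \right)} = 9 + \left(z + z\right) = 9 + 2 z$)
$A = \frac{64}{3}$ ($A = 32 + 8 \left(- \frac{3}{3} - \frac{1}{3}\right) = 32 + 8 \left(\left(-3\right) \frac{1}{3} - \frac{1}{3}\right) = 32 + 8 \left(-1 - \frac{1}{3}\right) = 32 + 8 \left(- \frac{4}{3}\right) = 32 - \frac{32}{3} = \frac{64}{3} \approx 21.333$)
$\left(\left(A + 0 E{\left(-2 \right)}\right) + 151\right) 8 = \left(\left(\frac{64}{3} + 0 \left(9 + 2 \left(-2\right)\right)\right) + 151\right) 8 = \left(\left(\frac{64}{3} + 0 \left(9 - 4\right)\right) + 151\right) 8 = \left(\left(\frac{64}{3} + 0 \cdot 5\right) + 151\right) 8 = \left(\left(\frac{64}{3} + 0\right) + 151\right) 8 = \left(\frac{64}{3} + 151\right) 8 = \frac{517}{3} \cdot 8 = \frac{4136}{3}$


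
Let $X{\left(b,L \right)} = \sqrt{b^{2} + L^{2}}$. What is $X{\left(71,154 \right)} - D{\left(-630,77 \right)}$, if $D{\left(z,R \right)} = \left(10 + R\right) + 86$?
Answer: $-173 + \sqrt{28757} \approx -3.4211$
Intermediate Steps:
$D{\left(z,R \right)} = 96 + R$
$X{\left(b,L \right)} = \sqrt{L^{2} + b^{2}}$
$X{\left(71,154 \right)} - D{\left(-630,77 \right)} = \sqrt{154^{2} + 71^{2}} - \left(96 + 77\right) = \sqrt{23716 + 5041} - 173 = \sqrt{28757} - 173 = -173 + \sqrt{28757}$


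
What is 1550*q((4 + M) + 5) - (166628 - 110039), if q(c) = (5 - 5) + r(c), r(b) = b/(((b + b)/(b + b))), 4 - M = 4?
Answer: -42639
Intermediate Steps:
M = 0 (M = 4 - 1*4 = 4 - 4 = 0)
r(b) = b (r(b) = b/(((2*b)/((2*b)))) = b/(((2*b)*(1/(2*b)))) = b/1 = b*1 = b)
q(c) = c (q(c) = (5 - 5) + c = 0 + c = c)
1550*q((4 + M) + 5) - (166628 - 110039) = 1550*((4 + 0) + 5) - (166628 - 110039) = 1550*(4 + 5) - 1*56589 = 1550*9 - 56589 = 13950 - 56589 = -42639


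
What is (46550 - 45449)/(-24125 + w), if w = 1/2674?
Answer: -2944074/64510249 ≈ -0.045637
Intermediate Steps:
w = 1/2674 ≈ 0.00037397
(46550 - 45449)/(-24125 + w) = (46550 - 45449)/(-24125 + 1/2674) = 1101/(-64510249/2674) = 1101*(-2674/64510249) = -2944074/64510249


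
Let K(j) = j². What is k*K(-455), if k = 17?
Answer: 3519425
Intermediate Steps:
k*K(-455) = 17*(-455)² = 17*207025 = 3519425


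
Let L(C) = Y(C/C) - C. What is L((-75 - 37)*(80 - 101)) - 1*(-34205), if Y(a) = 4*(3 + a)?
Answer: 31869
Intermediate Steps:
Y(a) = 12 + 4*a
L(C) = 16 - C (L(C) = (12 + 4*(C/C)) - C = (12 + 4*1) - C = (12 + 4) - C = 16 - C)
L((-75 - 37)*(80 - 101)) - 1*(-34205) = (16 - (-75 - 37)*(80 - 101)) - 1*(-34205) = (16 - (-112)*(-21)) + 34205 = (16 - 1*2352) + 34205 = (16 - 2352) + 34205 = -2336 + 34205 = 31869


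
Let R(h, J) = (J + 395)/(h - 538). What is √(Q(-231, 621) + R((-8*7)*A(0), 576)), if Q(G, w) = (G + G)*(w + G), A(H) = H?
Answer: I*√52152542318/538 ≈ 424.48*I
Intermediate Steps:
Q(G, w) = 2*G*(G + w) (Q(G, w) = (2*G)*(G + w) = 2*G*(G + w))
R(h, J) = (395 + J)/(-538 + h)
√(Q(-231, 621) + R((-8*7)*A(0), 576)) = √(2*(-231)*(-231 + 621) + (395 + 576)/(-538 - 8*7*0)) = √(2*(-231)*390 + 971/(-538 - 56*0)) = √(-180180 + 971/(-538 + 0)) = √(-180180 + 971/(-538)) = √(-180180 - 1/538*971) = √(-180180 - 971/538) = √(-96937811/538) = I*√52152542318/538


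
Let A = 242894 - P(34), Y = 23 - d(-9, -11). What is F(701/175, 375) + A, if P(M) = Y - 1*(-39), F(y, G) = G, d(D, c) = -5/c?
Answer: 2675282/11 ≈ 2.4321e+5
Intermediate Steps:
Y = 248/11 (Y = 23 - (-5)/(-11) = 23 - (-5)*(-1)/11 = 23 - 1*5/11 = 23 - 5/11 = 248/11 ≈ 22.545)
P(M) = 677/11 (P(M) = 248/11 - 1*(-39) = 248/11 + 39 = 677/11)
A = 2671157/11 (A = 242894 - 1*677/11 = 242894 - 677/11 = 2671157/11 ≈ 2.4283e+5)
F(701/175, 375) + A = 375 + 2671157/11 = 2675282/11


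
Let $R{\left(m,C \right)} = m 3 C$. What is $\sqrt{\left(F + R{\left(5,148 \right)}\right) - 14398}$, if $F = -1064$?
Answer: $i \sqrt{13242} \approx 115.07 i$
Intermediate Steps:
$R{\left(m,C \right)} = 3 C m$ ($R{\left(m,C \right)} = 3 m C = 3 C m$)
$\sqrt{\left(F + R{\left(5,148 \right)}\right) - 14398} = \sqrt{\left(-1064 + 3 \cdot 148 \cdot 5\right) - 14398} = \sqrt{\left(-1064 + 2220\right) - 14398} = \sqrt{1156 - 14398} = \sqrt{-13242} = i \sqrt{13242}$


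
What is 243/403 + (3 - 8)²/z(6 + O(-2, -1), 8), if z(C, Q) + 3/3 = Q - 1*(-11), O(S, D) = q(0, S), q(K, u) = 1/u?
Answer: 14449/7254 ≈ 1.9919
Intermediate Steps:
O(S, D) = 1/S
z(C, Q) = 10 + Q (z(C, Q) = -1 + (Q - 1*(-11)) = -1 + (Q + 11) = -1 + (11 + Q) = 10 + Q)
243/403 + (3 - 8)²/z(6 + O(-2, -1), 8) = 243/403 + (3 - 8)²/(10 + 8) = 243*(1/403) + (-5)²/18 = 243/403 + 25*(1/18) = 243/403 + 25/18 = 14449/7254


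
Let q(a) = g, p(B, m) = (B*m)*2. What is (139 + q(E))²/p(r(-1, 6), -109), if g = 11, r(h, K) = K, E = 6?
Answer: -1875/109 ≈ -17.202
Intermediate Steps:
p(B, m) = 2*B*m
q(a) = 11
(139 + q(E))²/p(r(-1, 6), -109) = (139 + 11)²/((2*6*(-109))) = 150²/(-1308) = 22500*(-1/1308) = -1875/109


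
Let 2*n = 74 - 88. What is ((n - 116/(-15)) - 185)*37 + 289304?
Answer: 4237292/15 ≈ 2.8249e+5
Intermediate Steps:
n = -7 (n = (74 - 88)/2 = (½)*(-14) = -7)
((n - 116/(-15)) - 185)*37 + 289304 = ((-7 - 116/(-15)) - 185)*37 + 289304 = ((-7 - 116*(-1/15)) - 185)*37 + 289304 = ((-7 + 116/15) - 185)*37 + 289304 = (11/15 - 185)*37 + 289304 = -2764/15*37 + 289304 = -102268/15 + 289304 = 4237292/15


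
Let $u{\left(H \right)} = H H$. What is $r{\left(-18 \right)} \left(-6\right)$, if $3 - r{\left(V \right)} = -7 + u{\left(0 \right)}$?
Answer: $-60$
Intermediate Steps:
$u{\left(H \right)} = H^{2}$
$r{\left(V \right)} = 10$ ($r{\left(V \right)} = 3 - \left(-7 + 0^{2}\right) = 3 - \left(-7 + 0\right) = 3 - -7 = 3 + 7 = 10$)
$r{\left(-18 \right)} \left(-6\right) = 10 \left(-6\right) = -60$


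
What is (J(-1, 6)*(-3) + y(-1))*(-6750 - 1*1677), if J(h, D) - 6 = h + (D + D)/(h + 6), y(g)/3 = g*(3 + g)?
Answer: 1188207/5 ≈ 2.3764e+5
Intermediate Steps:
y(g) = 3*g*(3 + g) (y(g) = 3*(g*(3 + g)) = 3*g*(3 + g))
J(h, D) = 6 + h + 2*D/(6 + h) (J(h, D) = 6 + (h + (D + D)/(h + 6)) = 6 + (h + (2*D)/(6 + h)) = 6 + (h + 2*D/(6 + h)) = 6 + h + 2*D/(6 + h))
(J(-1, 6)*(-3) + y(-1))*(-6750 - 1*1677) = (((36 + (-1)² + 2*6 + 12*(-1))/(6 - 1))*(-3) + 3*(-1)*(3 - 1))*(-6750 - 1*1677) = (((36 + 1 + 12 - 12)/5)*(-3) + 3*(-1)*2)*(-6750 - 1677) = (((⅕)*37)*(-3) - 6)*(-8427) = ((37/5)*(-3) - 6)*(-8427) = (-111/5 - 6)*(-8427) = -141/5*(-8427) = 1188207/5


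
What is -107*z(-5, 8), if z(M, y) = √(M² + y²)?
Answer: -107*√89 ≈ -1009.4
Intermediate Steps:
-107*z(-5, 8) = -107*√((-5)² + 8²) = -107*√(25 + 64) = -107*√89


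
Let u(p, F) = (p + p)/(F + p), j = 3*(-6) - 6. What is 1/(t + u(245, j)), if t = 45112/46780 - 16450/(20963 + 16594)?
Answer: 7466894955/20485705582 ≈ 0.36449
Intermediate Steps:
j = -24 (j = -18 - 6 = -24)
t = 231185096/439229115 (t = 45112*(1/46780) - 16450/37557 = 11278/11695 - 16450*1/37557 = 11278/11695 - 16450/37557 = 231185096/439229115 ≈ 0.52634)
u(p, F) = 2*p/(F + p) (u(p, F) = (2*p)/(F + p) = 2*p/(F + p))
1/(t + u(245, j)) = 1/(231185096/439229115 + 2*245/(-24 + 245)) = 1/(231185096/439229115 + 2*245/221) = 1/(231185096/439229115 + 2*245*(1/221)) = 1/(231185096/439229115 + 490/221) = 1/(20485705582/7466894955) = 7466894955/20485705582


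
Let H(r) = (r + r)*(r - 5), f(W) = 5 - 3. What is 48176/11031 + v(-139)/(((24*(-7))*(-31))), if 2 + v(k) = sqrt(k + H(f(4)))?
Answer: 13937697/3191636 + I*sqrt(151)/5208 ≈ 4.3669 + 0.0023595*I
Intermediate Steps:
f(W) = 2
H(r) = 2*r*(-5 + r) (H(r) = (2*r)*(-5 + r) = 2*r*(-5 + r))
v(k) = -2 + sqrt(-12 + k) (v(k) = -2 + sqrt(k + 2*2*(-5 + 2)) = -2 + sqrt(k + 2*2*(-3)) = -2 + sqrt(k - 12) = -2 + sqrt(-12 + k))
48176/11031 + v(-139)/(((24*(-7))*(-31))) = 48176/11031 + (-2 + sqrt(-12 - 139))/(((24*(-7))*(-31))) = 48176*(1/11031) + (-2 + sqrt(-151))/((-168*(-31))) = 48176/11031 + (-2 + I*sqrt(151))/5208 = 48176/11031 + (-2 + I*sqrt(151))*(1/5208) = 48176/11031 + (-1/2604 + I*sqrt(151)/5208) = 13937697/3191636 + I*sqrt(151)/5208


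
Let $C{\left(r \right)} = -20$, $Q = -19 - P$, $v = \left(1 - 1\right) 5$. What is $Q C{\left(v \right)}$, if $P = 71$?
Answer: $1800$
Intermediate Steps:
$v = 0$ ($v = 0 \cdot 5 = 0$)
$Q = -90$ ($Q = -19 - 71 = -90$)
$Q C{\left(v \right)} = \left(-90\right) \left(-20\right) = 1800$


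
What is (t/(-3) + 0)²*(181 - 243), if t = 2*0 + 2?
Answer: -248/9 ≈ -27.556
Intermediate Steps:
t = 2 (t = 0 + 2 = 2)
(t/(-3) + 0)²*(181 - 243) = (2/(-3) + 0)²*(181 - 243) = (2*(-⅓) + 0)²*(-62) = (-⅔ + 0)²*(-62) = (-⅔)²*(-62) = (4/9)*(-62) = -248/9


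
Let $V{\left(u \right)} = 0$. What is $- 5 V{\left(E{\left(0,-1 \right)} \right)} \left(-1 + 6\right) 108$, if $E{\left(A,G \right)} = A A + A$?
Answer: $0$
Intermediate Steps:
$E{\left(A,G \right)} = A + A^{2}$ ($E{\left(A,G \right)} = A^{2} + A = A + A^{2}$)
$- 5 V{\left(E{\left(0,-1 \right)} \right)} \left(-1 + 6\right) 108 = \left(-5\right) 0 \left(-1 + 6\right) 108 = 0 \cdot 5 \cdot 108 = 0 \cdot 108 = 0$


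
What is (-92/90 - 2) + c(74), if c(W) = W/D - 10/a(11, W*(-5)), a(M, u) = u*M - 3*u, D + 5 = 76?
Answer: -1869301/945720 ≈ -1.9766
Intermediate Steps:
D = 71 (D = -5 + 76 = 71)
a(M, u) = -3*u + M*u (a(M, u) = M*u - 3*u = -3*u + M*u)
c(W) = 1/(4*W) + W/71 (c(W) = W/71 - 10*(-1/(5*W*(-3 + 11))) = W*(1/71) - 10*(-1/(40*W)) = W/71 - 10*(-1/(40*W)) = W/71 - (-1)/(4*W) = W/71 + 1/(4*W) = 1/(4*W) + W/71)
(-92/90 - 2) + c(74) = (-92/90 - 2) + ((¼)/74 + (1/71)*74) = ((1/90)*(-92) - 2) + ((¼)*(1/74) + 74/71) = (-46/45 - 2) + (1/296 + 74/71) = -136/45 + 21975/21016 = -1869301/945720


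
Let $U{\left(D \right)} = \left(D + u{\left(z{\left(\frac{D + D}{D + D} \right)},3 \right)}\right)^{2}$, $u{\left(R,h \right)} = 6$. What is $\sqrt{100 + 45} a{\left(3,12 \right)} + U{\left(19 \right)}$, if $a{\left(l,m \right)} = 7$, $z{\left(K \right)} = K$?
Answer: $625 + 7 \sqrt{145} \approx 709.29$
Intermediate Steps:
$U{\left(D \right)} = \left(6 + D\right)^{2}$ ($U{\left(D \right)} = \left(D + 6\right)^{2} = \left(6 + D\right)^{2}$)
$\sqrt{100 + 45} a{\left(3,12 \right)} + U{\left(19 \right)} = \sqrt{100 + 45} \cdot 7 + \left(6 + 19\right)^{2} = \sqrt{145} \cdot 7 + 25^{2} = 7 \sqrt{145} + 625 = 625 + 7 \sqrt{145}$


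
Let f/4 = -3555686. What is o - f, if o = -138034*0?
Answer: 14222744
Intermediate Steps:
f = -14222744 (f = 4*(-3555686) = -14222744)
o = 0
o - f = 0 - 1*(-14222744) = 0 + 14222744 = 14222744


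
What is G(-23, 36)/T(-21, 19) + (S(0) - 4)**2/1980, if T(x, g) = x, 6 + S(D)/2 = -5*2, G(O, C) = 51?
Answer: -683/385 ≈ -1.7740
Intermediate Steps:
S(D) = -32 (S(D) = -12 + 2*(-5*2) = -12 + 2*(-10) = -12 - 20 = -32)
G(-23, 36)/T(-21, 19) + (S(0) - 4)**2/1980 = 51/(-21) + (-32 - 4)**2/1980 = 51*(-1/21) + (-36)**2*(1/1980) = -17/7 + 1296*(1/1980) = -17/7 + 36/55 = -683/385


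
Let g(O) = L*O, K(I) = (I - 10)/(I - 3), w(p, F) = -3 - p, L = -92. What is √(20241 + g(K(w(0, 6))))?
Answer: 5*√7215/3 ≈ 141.57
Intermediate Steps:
K(I) = (-10 + I)/(-3 + I)
g(O) = -92*O
√(20241 + g(K(w(0, 6)))) = √(20241 - 92*(-10 + (-3 - 1*0))/(-3 + (-3 - 1*0))) = √(20241 - 92*(-10 + (-3 + 0))/(-3 + (-3 + 0))) = √(20241 - 92*(-10 - 3)/(-3 - 3)) = √(20241 - 92*(-13)/(-6)) = √(20241 - (-46)*(-13)/3) = √(20241 - 92*13/6) = √(20241 - 598/3) = √(60125/3) = 5*√7215/3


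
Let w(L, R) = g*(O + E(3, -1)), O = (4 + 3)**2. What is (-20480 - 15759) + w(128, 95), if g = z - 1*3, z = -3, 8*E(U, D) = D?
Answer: -146129/4 ≈ -36532.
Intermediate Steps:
E(U, D) = D/8
g = -6 (g = -3 - 1*3 = -3 - 3 = -6)
O = 49 (O = 7**2 = 49)
w(L, R) = -1173/4 (w(L, R) = -6*(49 + (1/8)*(-1)) = -6*(49 - 1/8) = -6*391/8 = -1173/4)
(-20480 - 15759) + w(128, 95) = (-20480 - 15759) - 1173/4 = -36239 - 1173/4 = -146129/4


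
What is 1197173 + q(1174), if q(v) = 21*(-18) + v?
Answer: 1197969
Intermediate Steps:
q(v) = -378 + v
1197173 + q(1174) = 1197173 + (-378 + 1174) = 1197173 + 796 = 1197969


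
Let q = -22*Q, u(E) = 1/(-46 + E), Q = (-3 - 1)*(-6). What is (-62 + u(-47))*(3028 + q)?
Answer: -14417500/93 ≈ -1.5503e+5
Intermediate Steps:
Q = 24 (Q = -4*(-6) = 24)
q = -528 (q = -22*24 = -528)
(-62 + u(-47))*(3028 + q) = (-62 + 1/(-46 - 47))*(3028 - 528) = (-62 + 1/(-93))*2500 = (-62 - 1/93)*2500 = -5767/93*2500 = -14417500/93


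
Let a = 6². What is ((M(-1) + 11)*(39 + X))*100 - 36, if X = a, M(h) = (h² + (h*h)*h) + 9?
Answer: 149964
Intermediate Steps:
a = 36
M(h) = 9 + h² + h³ (M(h) = (h² + h²*h) + 9 = (h² + h³) + 9 = 9 + h² + h³)
X = 36
((M(-1) + 11)*(39 + X))*100 - 36 = (((9 + (-1)² + (-1)³) + 11)*(39 + 36))*100 - 36 = (((9 + 1 - 1) + 11)*75)*100 - 36 = ((9 + 11)*75)*100 - 36 = (20*75)*100 - 36 = 1500*100 - 36 = 150000 - 36 = 149964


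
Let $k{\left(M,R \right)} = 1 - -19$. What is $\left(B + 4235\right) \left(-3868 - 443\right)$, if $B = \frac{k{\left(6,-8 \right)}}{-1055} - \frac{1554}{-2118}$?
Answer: $- \frac{1360071966762}{74483} \approx -1.826 \cdot 10^{7}$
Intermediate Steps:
$k{\left(M,R \right)} = 20$ ($k{\left(M,R \right)} = 1 + 19 = 20$)
$B = \frac{53237}{74483}$ ($B = \frac{20}{-1055} - \frac{1554}{-2118} = 20 \left(- \frac{1}{1055}\right) - - \frac{259}{353} = - \frac{4}{211} + \frac{259}{353} = \frac{53237}{74483} \approx 0.71475$)
$\left(B + 4235\right) \left(-3868 - 443\right) = \left(\frac{53237}{74483} + 4235\right) \left(-3868 - 443\right) = \frac{315488742}{74483} \left(-4311\right) = - \frac{1360071966762}{74483}$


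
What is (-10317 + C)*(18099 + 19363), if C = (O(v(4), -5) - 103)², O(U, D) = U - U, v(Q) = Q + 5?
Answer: 10938904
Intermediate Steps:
v(Q) = 5 + Q
O(U, D) = 0
C = 10609 (C = (0 - 103)² = (-103)² = 10609)
(-10317 + C)*(18099 + 19363) = (-10317 + 10609)*(18099 + 19363) = 292*37462 = 10938904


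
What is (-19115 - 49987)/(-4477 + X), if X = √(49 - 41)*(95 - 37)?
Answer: 309369654/20016617 + 8015832*√2/20016617 ≈ 16.022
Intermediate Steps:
X = 116*√2 (X = √8*58 = (2*√2)*58 = 116*√2 ≈ 164.05)
(-19115 - 49987)/(-4477 + X) = (-19115 - 49987)/(-4477 + 116*√2) = -69102/(-4477 + 116*√2)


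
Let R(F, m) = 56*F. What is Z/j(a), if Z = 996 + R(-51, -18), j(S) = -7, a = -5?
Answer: 1860/7 ≈ 265.71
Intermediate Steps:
Z = -1860 (Z = 996 + 56*(-51) = 996 - 2856 = -1860)
Z/j(a) = -1860/(-7) = -1860*(-⅐) = 1860/7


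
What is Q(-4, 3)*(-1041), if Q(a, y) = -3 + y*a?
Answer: 15615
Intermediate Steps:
Q(a, y) = -3 + a*y
Q(-4, 3)*(-1041) = (-3 - 4*3)*(-1041) = (-3 - 12)*(-1041) = -15*(-1041) = 15615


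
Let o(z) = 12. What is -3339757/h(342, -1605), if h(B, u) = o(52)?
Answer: -3339757/12 ≈ -2.7831e+5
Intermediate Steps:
h(B, u) = 12
-3339757/h(342, -1605) = -3339757/12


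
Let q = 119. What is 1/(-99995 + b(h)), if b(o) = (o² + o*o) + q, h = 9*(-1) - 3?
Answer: -1/99588 ≈ -1.0041e-5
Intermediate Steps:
h = -12 (h = -9 - 3 = -12)
b(o) = 119 + 2*o² (b(o) = (o² + o*o) + 119 = (o² + o²) + 119 = 2*o² + 119 = 119 + 2*o²)
1/(-99995 + b(h)) = 1/(-99995 + (119 + 2*(-12)²)) = 1/(-99995 + (119 + 2*144)) = 1/(-99995 + (119 + 288)) = 1/(-99995 + 407) = 1/(-99588) = -1/99588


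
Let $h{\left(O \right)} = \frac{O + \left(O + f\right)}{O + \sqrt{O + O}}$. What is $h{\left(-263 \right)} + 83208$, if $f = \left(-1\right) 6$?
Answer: $\frac{22050652}{265} + \frac{532 i \sqrt{526}}{69695} \approx 83210.0 + 0.17507 i$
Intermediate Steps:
$f = -6$
$h{\left(O \right)} = \frac{-6 + 2 O}{O + \sqrt{2} \sqrt{O}}$ ($h{\left(O \right)} = \frac{O + \left(O - 6\right)}{O + \sqrt{O + O}} = \frac{O + \left(-6 + O\right)}{O + \sqrt{2 O}} = \frac{-6 + 2 O}{O + \sqrt{2} \sqrt{O}}$)
$h{\left(-263 \right)} + 83208 = \frac{2 \left(-3 - 263\right)}{-263 + \sqrt{2} \sqrt{-263}} + 83208 = 2 \frac{1}{-263 + \sqrt{2} i \sqrt{263}} \left(-266\right) + 83208 = 2 \frac{1}{-263 + i \sqrt{526}} \left(-266\right) + 83208 = - \frac{532}{-263 + i \sqrt{526}} + 83208 = 83208 - \frac{532}{-263 + i \sqrt{526}}$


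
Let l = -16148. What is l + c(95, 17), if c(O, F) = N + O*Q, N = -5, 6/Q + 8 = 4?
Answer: -32591/2 ≈ -16296.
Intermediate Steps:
Q = -3/2 (Q = 6/(-8 + 4) = 6/(-4) = 6*(-1/4) = -3/2 ≈ -1.5000)
c(O, F) = -5 - 3*O/2 (c(O, F) = -5 + O*(-3/2) = -5 - 3*O/2)
l + c(95, 17) = -16148 + (-5 - 3/2*95) = -16148 + (-5 - 285/2) = -16148 - 295/2 = -32591/2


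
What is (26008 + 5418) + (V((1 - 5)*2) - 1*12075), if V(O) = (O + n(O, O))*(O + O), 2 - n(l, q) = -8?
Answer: 19319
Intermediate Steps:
n(l, q) = 10 (n(l, q) = 2 - 1*(-8) = 2 + 8 = 10)
V(O) = 2*O*(10 + O) (V(O) = (O + 10)*(O + O) = (10 + O)*(2*O) = 2*O*(10 + O))
(26008 + 5418) + (V((1 - 5)*2) - 1*12075) = (26008 + 5418) + (2*((1 - 5)*2)*(10 + (1 - 5)*2) - 1*12075) = 31426 + (2*(-4*2)*(10 - 4*2) - 12075) = 31426 + (2*(-8)*(10 - 8) - 12075) = 31426 + (2*(-8)*2 - 12075) = 31426 + (-32 - 12075) = 31426 - 12107 = 19319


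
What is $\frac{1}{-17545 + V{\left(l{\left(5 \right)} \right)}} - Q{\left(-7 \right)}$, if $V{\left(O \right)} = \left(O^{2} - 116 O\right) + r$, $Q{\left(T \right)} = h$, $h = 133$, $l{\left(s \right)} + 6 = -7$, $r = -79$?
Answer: $- \frac{2120952}{15947} \approx -133.0$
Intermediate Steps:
$l{\left(s \right)} = -13$ ($l{\left(s \right)} = -6 - 7 = -13$)
$Q{\left(T \right)} = 133$
$V{\left(O \right)} = -79 + O^{2} - 116 O$ ($V{\left(O \right)} = \left(O^{2} - 116 O\right) - 79 = -79 + O^{2} - 116 O$)
$\frac{1}{-17545 + V{\left(l{\left(5 \right)} \right)}} - Q{\left(-7 \right)} = \frac{1}{-17545 - \left(-1429 - 169\right)} - 133 = \frac{1}{-17545 + \left(-79 + 169 + 1508\right)} - 133 = \frac{1}{-17545 + 1598} - 133 = \frac{1}{-15947} - 133 = - \frac{1}{15947} - 133 = - \frac{2120952}{15947}$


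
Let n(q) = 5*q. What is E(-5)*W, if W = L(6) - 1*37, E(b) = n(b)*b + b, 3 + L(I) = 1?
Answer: -4680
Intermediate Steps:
L(I) = -2 (L(I) = -3 + 1 = -2)
E(b) = b + 5*b² (E(b) = (5*b)*b + b = 5*b² + b = b + 5*b²)
W = -39 (W = -2 - 1*37 = -2 - 37 = -39)
E(-5)*W = -5*(1 + 5*(-5))*(-39) = -5*(1 - 25)*(-39) = -5*(-24)*(-39) = 120*(-39) = -4680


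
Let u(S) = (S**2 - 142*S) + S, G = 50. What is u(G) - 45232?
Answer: -49782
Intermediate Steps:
u(S) = S**2 - 141*S
u(G) - 45232 = 50*(-141 + 50) - 45232 = 50*(-91) - 45232 = -4550 - 45232 = -49782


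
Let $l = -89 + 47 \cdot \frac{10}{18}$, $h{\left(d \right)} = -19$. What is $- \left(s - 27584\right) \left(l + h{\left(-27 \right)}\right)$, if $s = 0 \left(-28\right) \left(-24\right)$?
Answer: $- \frac{20329408}{9} \approx -2.2588 \cdot 10^{6}$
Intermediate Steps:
$s = 0$ ($s = 0 \left(-24\right) = 0$)
$l = - \frac{566}{9}$ ($l = -89 + 47 \cdot 10 \cdot \frac{1}{18} = -89 + 47 \cdot \frac{5}{9} = -89 + \frac{235}{9} = - \frac{566}{9} \approx -62.889$)
$- \left(s - 27584\right) \left(l + h{\left(-27 \right)}\right) = - \left(0 - 27584\right) \left(- \frac{566}{9} - 19\right) = - \frac{\left(-27584\right) \left(-737\right)}{9} = \left(-1\right) \frac{20329408}{9} = - \frac{20329408}{9}$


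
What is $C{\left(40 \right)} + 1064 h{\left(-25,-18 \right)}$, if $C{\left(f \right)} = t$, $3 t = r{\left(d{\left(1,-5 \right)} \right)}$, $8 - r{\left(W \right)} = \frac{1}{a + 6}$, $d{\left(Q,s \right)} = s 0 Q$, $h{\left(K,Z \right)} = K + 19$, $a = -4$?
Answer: $- \frac{12763}{2} \approx -6381.5$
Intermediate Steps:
$h{\left(K,Z \right)} = 19 + K$
$d{\left(Q,s \right)} = 0$ ($d{\left(Q,s \right)} = s 0 = 0$)
$r{\left(W \right)} = \frac{15}{2}$ ($r{\left(W \right)} = 8 - \frac{1}{-4 + 6} = 8 - \frac{1}{2} = \frac{15}{2}$)
$t = \frac{5}{2}$ ($t = \frac{1}{3} \cdot \frac{15}{2} = \frac{5}{2} \approx 2.5$)
$C{\left(f \right)} = \frac{5}{2}$
$C{\left(40 \right)} + 1064 h{\left(-25,-18 \right)} = \frac{5}{2} + 1064 \left(19 - 25\right) = \frac{5}{2} + 1064 \left(-6\right) = \frac{5}{2} - 6384 = - \frac{12763}{2}$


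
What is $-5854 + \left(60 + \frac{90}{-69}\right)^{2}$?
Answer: $- \frac{1274266}{529} \approx -2408.8$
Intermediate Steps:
$-5854 + \left(60 + \frac{90}{-69}\right)^{2} = -5854 + \left(60 + 90 \left(- \frac{1}{69}\right)\right)^{2} = -5854 + \left(60 - \frac{30}{23}\right)^{2} = -5854 + \left(\frac{1350}{23}\right)^{2} = -5854 + \frac{1822500}{529} = - \frac{1274266}{529}$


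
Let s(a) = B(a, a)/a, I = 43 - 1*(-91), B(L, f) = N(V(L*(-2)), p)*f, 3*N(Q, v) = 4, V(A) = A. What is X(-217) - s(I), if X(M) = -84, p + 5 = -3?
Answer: -256/3 ≈ -85.333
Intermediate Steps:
p = -8 (p = -5 - 3 = -8)
N(Q, v) = 4/3 (N(Q, v) = (⅓)*4 = 4/3)
B(L, f) = 4*f/3
I = 134 (I = 43 + 91 = 134)
s(a) = 4/3 (s(a) = (4*a/3)/a = 4/3)
X(-217) - s(I) = -84 - 1*4/3 = -84 - 4/3 = -256/3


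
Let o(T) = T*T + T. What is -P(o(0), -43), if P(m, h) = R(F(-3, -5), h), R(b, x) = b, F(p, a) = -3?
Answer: 3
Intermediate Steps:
o(T) = T + T² (o(T) = T² + T = T + T²)
P(m, h) = -3
-P(o(0), -43) = -1*(-3) = 3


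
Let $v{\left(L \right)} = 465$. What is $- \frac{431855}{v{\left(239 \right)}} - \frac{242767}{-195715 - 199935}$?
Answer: $- \frac{34150108819}{36795450} \approx -928.11$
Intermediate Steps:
$- \frac{431855}{v{\left(239 \right)}} - \frac{242767}{-195715 - 199935} = - \frac{431855}{465} - \frac{242767}{-195715 - 199935} = \left(-431855\right) \frac{1}{465} - \frac{242767}{-195715 - 199935} = - \frac{86371}{93} - \frac{242767}{-395650} = - \frac{86371}{93} - - \frac{242767}{395650} = - \frac{86371}{93} + \frac{242767}{395650} = - \frac{34150108819}{36795450}$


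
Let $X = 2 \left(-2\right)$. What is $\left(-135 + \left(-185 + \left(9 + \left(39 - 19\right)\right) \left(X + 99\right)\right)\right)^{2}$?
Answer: $5929225$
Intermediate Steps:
$X = -4$
$\left(-135 + \left(-185 + \left(9 + \left(39 - 19\right)\right) \left(X + 99\right)\right)\right)^{2} = \left(-135 - \left(185 - \left(9 + \left(39 - 19\right)\right) \left(-4 + 99\right)\right)\right)^{2} = \left(-135 - \left(185 - \left(9 + \left(39 - 19\right)\right) 95\right)\right)^{2} = \left(-135 - \left(185 - \left(9 + 20\right) 95\right)\right)^{2} = \left(-135 + \left(-185 + 29 \cdot 95\right)\right)^{2} = \left(-135 + \left(-185 + 2755\right)\right)^{2} = \left(-135 + 2570\right)^{2} = 2435^{2} = 5929225$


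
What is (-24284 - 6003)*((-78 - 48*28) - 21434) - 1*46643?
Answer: 692193029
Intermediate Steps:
(-24284 - 6003)*((-78 - 48*28) - 21434) - 1*46643 = -30287*((-78 - 1344) - 21434) - 46643 = -30287*(-1422 - 21434) - 46643 = -30287*(-22856) - 46643 = 692239672 - 46643 = 692193029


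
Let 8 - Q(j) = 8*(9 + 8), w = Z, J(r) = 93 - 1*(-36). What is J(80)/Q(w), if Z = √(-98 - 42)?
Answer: -129/128 ≈ -1.0078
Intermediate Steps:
J(r) = 129 (J(r) = 93 + 36 = 129)
Z = 2*I*√35 (Z = √(-140) = 2*I*√35 ≈ 11.832*I)
w = 2*I*√35 ≈ 11.832*I
Q(j) = -128 (Q(j) = 8 - 8*(9 + 8) = 8 - 8*17 = 8 - 1*136 = 8 - 136 = -128)
J(80)/Q(w) = 129/(-128) = 129*(-1/128) = -129/128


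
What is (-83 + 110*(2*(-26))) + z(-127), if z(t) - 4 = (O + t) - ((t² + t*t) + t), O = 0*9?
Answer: -38057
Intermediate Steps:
O = 0
z(t) = 4 - 2*t² (z(t) = 4 + ((0 + t) - ((t² + t*t) + t)) = 4 + (t - ((t² + t²) + t)) = 4 + (t - (2*t² + t)) = 4 + (t - (t + 2*t²)) = 4 + (t + (-t - 2*t²)) = 4 - 2*t²)
(-83 + 110*(2*(-26))) + z(-127) = (-83 + 110*(2*(-26))) + (4 - 2*(-127)²) = (-83 + 110*(-52)) + (4 - 2*16129) = (-83 - 5720) + (4 - 32258) = -5803 - 32254 = -38057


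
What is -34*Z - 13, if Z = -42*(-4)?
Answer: -5725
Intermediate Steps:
Z = 168 (Z = -7*(-24) = 168)
-34*Z - 13 = -34*168 - 13 = -5712 - 13 = -5725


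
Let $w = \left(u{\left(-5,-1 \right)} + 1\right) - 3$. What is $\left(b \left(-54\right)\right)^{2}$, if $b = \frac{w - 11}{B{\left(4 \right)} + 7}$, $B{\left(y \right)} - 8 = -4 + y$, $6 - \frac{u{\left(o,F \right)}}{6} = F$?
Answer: $\frac{272484}{25} \approx 10899.0$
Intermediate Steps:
$u{\left(o,F \right)} = 36 - 6 F$
$B{\left(y \right)} = 4 + y$ ($B{\left(y \right)} = 8 + \left(-4 + y\right) = 4 + y$)
$w = 40$ ($w = \left(\left(36 - -6\right) + 1\right) - 3 = \left(\left(36 + 6\right) + 1\right) - 3 = \left(42 + 1\right) - 3 = 43 - 3 = 40$)
$b = \frac{29}{15}$ ($b = \frac{40 - 11}{\left(4 + 4\right) + 7} = \frac{29}{8 + 7} = \frac{29}{15} \approx 1.9333$)
$\left(b \left(-54\right)\right)^{2} = \left(\frac{29}{15} \left(-54\right)\right)^{2} = \left(- \frac{522}{5}\right)^{2} = \frac{272484}{25}$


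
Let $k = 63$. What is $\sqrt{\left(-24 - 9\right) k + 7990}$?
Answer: $\sqrt{5911} \approx 76.883$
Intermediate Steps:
$\sqrt{\left(-24 - 9\right) k + 7990} = \sqrt{\left(-24 - 9\right) 63 + 7990} = \sqrt{\left(-33\right) 63 + 7990} = \sqrt{-2079 + 7990} = \sqrt{5911}$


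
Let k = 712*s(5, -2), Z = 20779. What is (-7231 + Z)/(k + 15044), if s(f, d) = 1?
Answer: 1129/1313 ≈ 0.85986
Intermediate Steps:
k = 712 (k = 712*1 = 712)
(-7231 + Z)/(k + 15044) = (-7231 + 20779)/(712 + 15044) = 13548/15756 = 13548*(1/15756) = 1129/1313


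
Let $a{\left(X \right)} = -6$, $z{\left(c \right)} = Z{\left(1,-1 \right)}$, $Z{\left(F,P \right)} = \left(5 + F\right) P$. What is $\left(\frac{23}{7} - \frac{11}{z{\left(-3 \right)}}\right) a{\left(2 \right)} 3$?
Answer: $- \frac{645}{7} \approx -92.143$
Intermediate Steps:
$Z{\left(F,P \right)} = P \left(5 + F\right)$
$z{\left(c \right)} = -6$ ($z{\left(c \right)} = - (5 + 1) = \left(-1\right) 6 = -6$)
$\left(\frac{23}{7} - \frac{11}{z{\left(-3 \right)}}\right) a{\left(2 \right)} 3 = \left(\frac{23}{7} - \frac{11}{-6}\right) \left(-6\right) 3 = \left(23 \cdot \frac{1}{7} - - \frac{11}{6}\right) \left(-6\right) 3 = \left(\frac{23}{7} + \frac{11}{6}\right) \left(-6\right) 3 = \frac{215}{42} \left(-6\right) 3 = \left(- \frac{215}{7}\right) 3 = - \frac{645}{7}$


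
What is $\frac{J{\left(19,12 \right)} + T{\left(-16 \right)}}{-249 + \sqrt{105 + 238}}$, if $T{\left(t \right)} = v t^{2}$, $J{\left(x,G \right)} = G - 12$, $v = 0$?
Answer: $0$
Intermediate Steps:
$J{\left(x,G \right)} = -12 + G$ ($J{\left(x,G \right)} = G - 12 = -12 + G$)
$T{\left(t \right)} = 0$ ($T{\left(t \right)} = 0 t^{2} = 0$)
$\frac{J{\left(19,12 \right)} + T{\left(-16 \right)}}{-249 + \sqrt{105 + 238}} = \frac{\left(-12 + 12\right) + 0}{-249 + \sqrt{105 + 238}} = \frac{0 + 0}{-249 + \sqrt{343}} = \frac{0}{-249 + 7 \sqrt{7}} = 0$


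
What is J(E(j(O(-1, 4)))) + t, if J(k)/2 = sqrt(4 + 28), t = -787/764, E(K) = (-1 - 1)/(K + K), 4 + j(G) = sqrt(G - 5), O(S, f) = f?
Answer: -787/764 + 8*sqrt(2) ≈ 10.284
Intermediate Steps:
j(G) = -4 + sqrt(-5 + G) (j(G) = -4 + sqrt(G - 5) = -4 + sqrt(-5 + G))
E(K) = -1/K (E(K) = -2*1/(2*K) = -1/K)
t = -787/764 (t = -787*1/764 = -787/764 ≈ -1.0301)
J(k) = 8*sqrt(2) (J(k) = 2*sqrt(4 + 28) = 2*sqrt(32) = 2*(4*sqrt(2)) = 8*sqrt(2))
J(E(j(O(-1, 4)))) + t = 8*sqrt(2) - 787/764 = -787/764 + 8*sqrt(2)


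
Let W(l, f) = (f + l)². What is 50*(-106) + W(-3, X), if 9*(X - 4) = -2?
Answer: -429251/81 ≈ -5299.4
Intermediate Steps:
X = 34/9 (X = 4 + (⅑)*(-2) = 4 - 2/9 = 34/9 ≈ 3.7778)
50*(-106) + W(-3, X) = 50*(-106) + (34/9 - 3)² = -5300 + (7/9)² = -5300 + 49/81 = -429251/81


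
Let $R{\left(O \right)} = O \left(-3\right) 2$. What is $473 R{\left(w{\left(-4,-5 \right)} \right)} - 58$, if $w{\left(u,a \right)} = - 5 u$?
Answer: $-56818$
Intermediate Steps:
$R{\left(O \right)} = - 6 O$ ($R{\left(O \right)} = - 3 O 2 = - 6 O$)
$473 R{\left(w{\left(-4,-5 \right)} \right)} - 58 = 473 \left(- 6 \left(\left(-5\right) \left(-4\right)\right)\right) - 58 = 473 \left(\left(-6\right) 20\right) - 58 = 473 \left(-120\right) - 58 = -56760 - 58 = -56818$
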